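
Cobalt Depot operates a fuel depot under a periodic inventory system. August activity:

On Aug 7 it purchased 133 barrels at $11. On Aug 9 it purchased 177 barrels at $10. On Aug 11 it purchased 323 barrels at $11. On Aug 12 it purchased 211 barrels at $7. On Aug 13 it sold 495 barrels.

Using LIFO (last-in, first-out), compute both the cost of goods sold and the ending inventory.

COGS = $4,601; ending inventory = $3,662

Aug 13, 495 sold [LIFO — newest first]: 211 @ $7 + 284 @ $11 = $4,601
Ending inventory: 133 @ $11 + 177 @ $10 + 39 @ $11 = $3,662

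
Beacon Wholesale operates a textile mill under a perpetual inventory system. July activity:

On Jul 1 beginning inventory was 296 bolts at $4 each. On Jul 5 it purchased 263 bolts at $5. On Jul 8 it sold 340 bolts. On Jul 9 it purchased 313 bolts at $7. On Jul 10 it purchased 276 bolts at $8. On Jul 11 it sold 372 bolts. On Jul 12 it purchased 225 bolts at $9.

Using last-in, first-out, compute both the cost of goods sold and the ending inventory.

COGS = $4,503; ending inventory = $4,420

Jul 8, 340 sold [LIFO — newest first]: 263 @ $5 + 77 @ $4 = $1,623
Jul 11, 372 sold [LIFO — newest first]: 276 @ $8 + 96 @ $7 = $2,880
Total COGS = $1,623 + $2,880 = $4,503
Ending inventory: 219 @ $4 + 217 @ $7 + 225 @ $9 = $4,420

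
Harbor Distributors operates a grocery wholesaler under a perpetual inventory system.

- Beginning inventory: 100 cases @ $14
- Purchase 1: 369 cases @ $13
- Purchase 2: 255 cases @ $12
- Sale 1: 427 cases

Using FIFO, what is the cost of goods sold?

COGS = $5,651

Sale 1 (427) [FIFO — oldest first]: 100 @ $14 + 327 @ $13 = $5,651
Ending inventory: 42 @ $13 + 255 @ $12 = $3,606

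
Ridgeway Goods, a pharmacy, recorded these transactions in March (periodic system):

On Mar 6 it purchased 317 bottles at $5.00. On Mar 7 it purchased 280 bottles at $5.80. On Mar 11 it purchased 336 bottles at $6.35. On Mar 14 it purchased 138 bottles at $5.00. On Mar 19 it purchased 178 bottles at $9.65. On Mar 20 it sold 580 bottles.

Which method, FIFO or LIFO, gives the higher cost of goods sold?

LIFO

FIFO COGS: 317 @ $5.00 + 263 @ $5.80 = $3,110.40
LIFO COGS: 178 @ $9.65 + 138 @ $5.00 + 264 @ $6.35 = $4,084.10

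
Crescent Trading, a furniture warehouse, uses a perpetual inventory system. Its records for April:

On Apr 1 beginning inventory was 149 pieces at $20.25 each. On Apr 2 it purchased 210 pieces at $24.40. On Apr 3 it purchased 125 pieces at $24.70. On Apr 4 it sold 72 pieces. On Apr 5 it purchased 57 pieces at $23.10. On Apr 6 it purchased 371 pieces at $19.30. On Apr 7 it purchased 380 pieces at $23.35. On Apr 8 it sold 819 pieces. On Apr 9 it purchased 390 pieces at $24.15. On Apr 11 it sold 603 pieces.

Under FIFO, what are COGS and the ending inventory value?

Apr 4, 72 sold [FIFO — oldest first]: 72 @ $20.25 = $1,458.00
Apr 8, 819 sold [FIFO — oldest first]: 77 @ $20.25 + 210 @ $24.40 + 125 @ $24.70 + 57 @ $23.10 + 350 @ $19.30 = $17,842.45
Apr 11, 603 sold [FIFO — oldest first]: 21 @ $19.30 + 380 @ $23.35 + 202 @ $24.15 = $14,156.60
Total COGS = $1,458.00 + $17,842.45 + $14,156.60 = $33,457.05
Ending inventory: 188 @ $24.15 = $4,540.20

COGS = $33,457.05; ending inventory = $4,540.20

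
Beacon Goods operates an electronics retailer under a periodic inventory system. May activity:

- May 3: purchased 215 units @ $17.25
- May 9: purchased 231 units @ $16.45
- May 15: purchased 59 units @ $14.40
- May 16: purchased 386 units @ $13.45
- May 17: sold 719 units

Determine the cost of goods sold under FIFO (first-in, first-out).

COGS = $11,236.60

May 17, 719 sold [FIFO — oldest first]: 215 @ $17.25 + 231 @ $16.45 + 59 @ $14.40 + 214 @ $13.45 = $11,236.60
Ending inventory: 172 @ $13.45 = $2,313.40
Check: goods available $13,550.00 = COGS $11,236.60 + ending $2,313.40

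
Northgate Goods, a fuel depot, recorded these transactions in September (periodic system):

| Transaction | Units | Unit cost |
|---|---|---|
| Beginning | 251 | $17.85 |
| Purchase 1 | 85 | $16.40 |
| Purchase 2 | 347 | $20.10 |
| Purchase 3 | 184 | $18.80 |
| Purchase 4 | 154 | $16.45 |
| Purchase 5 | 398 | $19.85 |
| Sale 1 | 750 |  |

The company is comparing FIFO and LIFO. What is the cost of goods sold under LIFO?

COGS = $14,174.20

FIFO COGS: 251 @ $17.85 + 85 @ $16.40 + 347 @ $20.10 + 67 @ $18.80 = $14,108.65
LIFO COGS: 398 @ $19.85 + 154 @ $16.45 + 184 @ $18.80 + 14 @ $20.10 = $14,174.20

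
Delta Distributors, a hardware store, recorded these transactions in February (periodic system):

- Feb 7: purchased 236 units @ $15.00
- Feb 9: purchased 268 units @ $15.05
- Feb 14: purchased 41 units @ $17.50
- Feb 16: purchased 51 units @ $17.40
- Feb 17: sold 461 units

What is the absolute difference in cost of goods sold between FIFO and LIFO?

$227.05

FIFO COGS: 236 @ $15.00 + 225 @ $15.05 = $6,926.25
LIFO COGS: 51 @ $17.40 + 41 @ $17.50 + 268 @ $15.05 + 101 @ $15.00 = $7,153.30
Difference = |$6,926.25 − $7,153.30| = $227.05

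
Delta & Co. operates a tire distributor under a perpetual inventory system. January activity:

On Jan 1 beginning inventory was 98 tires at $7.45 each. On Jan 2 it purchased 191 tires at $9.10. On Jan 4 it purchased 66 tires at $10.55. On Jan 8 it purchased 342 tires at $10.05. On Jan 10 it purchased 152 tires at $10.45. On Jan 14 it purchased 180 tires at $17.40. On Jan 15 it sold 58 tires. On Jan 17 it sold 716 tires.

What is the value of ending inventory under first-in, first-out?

Ending inventory = $3,915.75

Jan 15, 58 sold [FIFO — oldest first]: 58 @ $7.45 = $432.10
Jan 17, 716 sold [FIFO — oldest first]: 40 @ $7.45 + 191 @ $9.10 + 66 @ $10.55 + 342 @ $10.05 + 77 @ $10.45 = $6,974.15
Total COGS = $432.10 + $6,974.15 = $7,406.25
Ending inventory: 75 @ $10.45 + 180 @ $17.40 = $3,915.75
Check: goods available $11,322.00 = COGS $7,406.25 + ending $3,915.75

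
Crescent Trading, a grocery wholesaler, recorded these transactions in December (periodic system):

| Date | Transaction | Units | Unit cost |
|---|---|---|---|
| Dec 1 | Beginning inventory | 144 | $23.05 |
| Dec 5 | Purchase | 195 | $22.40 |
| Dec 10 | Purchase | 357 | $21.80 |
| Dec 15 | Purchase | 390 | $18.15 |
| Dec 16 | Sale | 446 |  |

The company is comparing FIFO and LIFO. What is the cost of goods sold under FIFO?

FIFO COGS: 144 @ $23.05 + 195 @ $22.40 + 107 @ $21.80 = $10,019.80
LIFO COGS: 390 @ $18.15 + 56 @ $21.80 = $8,299.30

COGS = $10,019.80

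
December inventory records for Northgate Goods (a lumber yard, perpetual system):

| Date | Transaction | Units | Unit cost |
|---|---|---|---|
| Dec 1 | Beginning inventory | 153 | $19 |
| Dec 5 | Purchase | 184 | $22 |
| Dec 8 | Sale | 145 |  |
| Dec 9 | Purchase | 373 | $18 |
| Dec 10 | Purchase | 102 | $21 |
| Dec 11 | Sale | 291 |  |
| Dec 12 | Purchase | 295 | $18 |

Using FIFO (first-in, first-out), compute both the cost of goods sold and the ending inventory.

Dec 8, 145 sold [FIFO — oldest first]: 145 @ $19 = $2,755
Dec 11, 291 sold [FIFO — oldest first]: 8 @ $19 + 184 @ $22 + 99 @ $18 = $5,982
Total COGS = $2,755 + $5,982 = $8,737
Ending inventory: 274 @ $18 + 102 @ $21 + 295 @ $18 = $12,384

COGS = $8,737; ending inventory = $12,384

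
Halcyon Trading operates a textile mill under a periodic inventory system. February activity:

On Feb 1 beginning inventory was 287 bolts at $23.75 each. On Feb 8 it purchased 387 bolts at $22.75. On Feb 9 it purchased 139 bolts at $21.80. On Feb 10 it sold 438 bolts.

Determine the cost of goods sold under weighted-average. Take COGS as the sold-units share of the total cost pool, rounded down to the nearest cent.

COGS = $10,047.97

Feb 10, sell 438: 438/813 × $18,650.70 → $10,047.97
Ending inventory (cost pool remaining) = $8,602.73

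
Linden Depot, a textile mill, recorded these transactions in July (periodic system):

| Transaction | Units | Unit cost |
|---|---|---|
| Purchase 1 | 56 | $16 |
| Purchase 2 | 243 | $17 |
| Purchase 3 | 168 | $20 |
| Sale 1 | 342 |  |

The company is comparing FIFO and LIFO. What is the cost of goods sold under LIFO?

COGS = $6,318

FIFO COGS: 56 @ $16 + 243 @ $17 + 43 @ $20 = $5,887
LIFO COGS: 168 @ $20 + 174 @ $17 = $6,318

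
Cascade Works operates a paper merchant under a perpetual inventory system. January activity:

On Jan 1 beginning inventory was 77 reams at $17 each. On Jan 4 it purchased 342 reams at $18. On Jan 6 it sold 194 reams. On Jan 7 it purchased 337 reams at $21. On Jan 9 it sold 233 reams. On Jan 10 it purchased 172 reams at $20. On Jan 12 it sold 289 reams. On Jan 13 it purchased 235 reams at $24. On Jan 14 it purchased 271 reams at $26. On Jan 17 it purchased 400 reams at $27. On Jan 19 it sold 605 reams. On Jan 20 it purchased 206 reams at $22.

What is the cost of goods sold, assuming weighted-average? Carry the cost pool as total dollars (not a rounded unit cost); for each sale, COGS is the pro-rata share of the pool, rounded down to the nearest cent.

After Jan 1: 77 on hand, pool $1,309.00 (≈ $17.0000 each)
After Jan 4: 419 on hand, pool $7,465.00 (≈ $17.8162 each)
Jan 6, sell 194: 194/419 × $7,465.00 → $3,456.34
After Jan 7: 562 on hand, pool $11,085.66 (≈ $19.7254 each)
Jan 9, sell 233: 233/562 × $11,085.66 → $4,596.01
After Jan 10: 501 on hand, pool $9,929.65 (≈ $19.8197 each)
Jan 12, sell 289: 289/501 × $9,929.65 → $5,727.88
After Jan 13: 447 on hand, pool $9,841.77 (≈ $22.0174 each)
After Jan 14: 718 on hand, pool $16,887.77 (≈ $23.5206 each)
After Jan 17: 1118 on hand, pool $27,687.77 (≈ $24.7654 each)
Jan 19, sell 605: 605/1118 × $27,687.77 → $14,983.09
After Jan 20: 719 on hand, pool $17,236.68 (≈ $23.9731 each)
Total COGS = $3,456.34 + $4,596.01 + $5,727.88 + $14,983.09 = $28,763.32
Ending inventory (cost pool remaining) = $17,236.68

COGS = $28,763.32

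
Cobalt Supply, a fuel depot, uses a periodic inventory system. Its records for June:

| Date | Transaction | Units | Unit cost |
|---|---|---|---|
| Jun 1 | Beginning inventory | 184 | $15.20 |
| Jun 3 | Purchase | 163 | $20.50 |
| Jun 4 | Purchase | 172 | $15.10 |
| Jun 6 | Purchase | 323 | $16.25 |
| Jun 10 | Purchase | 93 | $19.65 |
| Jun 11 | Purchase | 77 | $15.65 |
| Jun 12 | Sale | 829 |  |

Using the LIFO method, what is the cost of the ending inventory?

Jun 12, 829 sold [LIFO — newest first]: 77 @ $15.65 + 93 @ $19.65 + 323 @ $16.25 + 172 @ $15.10 + 163 @ $20.50 + 1 @ $15.20 = $14,235.15
Ending inventory: 183 @ $15.20 = $2,781.60

Ending inventory = $2,781.60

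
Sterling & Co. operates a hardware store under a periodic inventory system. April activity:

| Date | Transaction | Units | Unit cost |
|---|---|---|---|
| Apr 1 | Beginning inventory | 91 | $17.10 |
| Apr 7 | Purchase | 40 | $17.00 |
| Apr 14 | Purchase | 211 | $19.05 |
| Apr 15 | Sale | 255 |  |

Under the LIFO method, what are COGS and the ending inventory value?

COGS = $4,767.95; ending inventory = $1,487.70

Apr 15, 255 sold [LIFO — newest first]: 211 @ $19.05 + 40 @ $17.00 + 4 @ $17.10 = $4,767.95
Ending inventory: 87 @ $17.10 = $1,487.70
Check: goods available $6,255.65 = COGS $4,767.95 + ending $1,487.70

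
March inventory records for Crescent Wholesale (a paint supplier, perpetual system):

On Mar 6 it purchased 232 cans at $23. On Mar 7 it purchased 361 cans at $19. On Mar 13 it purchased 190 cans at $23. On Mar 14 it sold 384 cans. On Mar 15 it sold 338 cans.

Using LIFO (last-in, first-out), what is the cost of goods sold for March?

Mar 14, 384 sold [LIFO — newest first]: 190 @ $23 + 194 @ $19 = $8,056
Mar 15, 338 sold [LIFO — newest first]: 167 @ $19 + 171 @ $23 = $7,106
Total COGS = $8,056 + $7,106 = $15,162
Ending inventory: 61 @ $23 = $1,403
Check: goods available $16,565 = COGS $15,162 + ending $1,403

COGS = $15,162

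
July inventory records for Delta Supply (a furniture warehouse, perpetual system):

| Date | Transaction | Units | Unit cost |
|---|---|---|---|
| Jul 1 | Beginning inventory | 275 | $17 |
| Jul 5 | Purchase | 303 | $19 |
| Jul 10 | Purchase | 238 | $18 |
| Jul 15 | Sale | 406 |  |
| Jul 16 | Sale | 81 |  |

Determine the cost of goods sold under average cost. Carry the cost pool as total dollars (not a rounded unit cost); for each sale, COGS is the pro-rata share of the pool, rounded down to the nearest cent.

After Jul 1: 275 on hand, pool $4,675.00 (≈ $17.0000 each)
After Jul 5: 578 on hand, pool $10,432.00 (≈ $18.0484 each)
After Jul 10: 816 on hand, pool $14,716.00 (≈ $18.0343 each)
Jul 15, sell 406: 406/816 × $14,716.00 → $7,321.93
Jul 16, sell 81: 81/410 × $7,394.07 → $1,460.77
Total COGS = $7,321.93 + $1,460.77 = $8,782.70
Ending inventory (cost pool remaining) = $5,933.30

COGS = $8,782.70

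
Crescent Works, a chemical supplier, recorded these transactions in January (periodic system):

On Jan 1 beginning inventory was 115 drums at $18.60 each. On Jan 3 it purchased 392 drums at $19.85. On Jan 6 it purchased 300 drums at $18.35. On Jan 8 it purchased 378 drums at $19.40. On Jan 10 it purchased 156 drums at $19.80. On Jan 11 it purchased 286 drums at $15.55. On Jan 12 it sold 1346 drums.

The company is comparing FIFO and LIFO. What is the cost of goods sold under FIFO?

COGS = $25,924.95

FIFO COGS: 115 @ $18.60 + 392 @ $19.85 + 300 @ $18.35 + 378 @ $19.40 + 156 @ $19.80 + 5 @ $15.55 = $25,924.95
LIFO COGS: 286 @ $15.55 + 156 @ $19.80 + 378 @ $19.40 + 300 @ $18.35 + 226 @ $19.85 = $24,860.40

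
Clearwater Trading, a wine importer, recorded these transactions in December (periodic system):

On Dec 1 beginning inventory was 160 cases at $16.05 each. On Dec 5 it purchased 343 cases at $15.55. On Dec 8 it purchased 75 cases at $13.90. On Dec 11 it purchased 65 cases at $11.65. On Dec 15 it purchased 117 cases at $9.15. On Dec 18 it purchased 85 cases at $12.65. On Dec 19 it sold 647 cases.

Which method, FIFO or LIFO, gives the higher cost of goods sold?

FIFO COGS: 160 @ $16.05 + 343 @ $15.55 + 75 @ $13.90 + 65 @ $11.65 + 4 @ $9.15 = $9,738.00
LIFO COGS: 85 @ $12.65 + 117 @ $9.15 + 65 @ $11.65 + 75 @ $13.90 + 305 @ $15.55 = $8,688.30

FIFO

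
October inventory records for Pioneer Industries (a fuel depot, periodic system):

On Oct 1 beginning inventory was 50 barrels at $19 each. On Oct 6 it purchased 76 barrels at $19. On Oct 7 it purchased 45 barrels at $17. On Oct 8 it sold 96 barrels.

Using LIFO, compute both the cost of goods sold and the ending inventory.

Oct 8, 96 sold [LIFO — newest first]: 45 @ $17 + 51 @ $19 = $1,734
Ending inventory: 50 @ $19 + 25 @ $19 = $1,425
Check: goods available $3,159 = COGS $1,734 + ending $1,425

COGS = $1,734; ending inventory = $1,425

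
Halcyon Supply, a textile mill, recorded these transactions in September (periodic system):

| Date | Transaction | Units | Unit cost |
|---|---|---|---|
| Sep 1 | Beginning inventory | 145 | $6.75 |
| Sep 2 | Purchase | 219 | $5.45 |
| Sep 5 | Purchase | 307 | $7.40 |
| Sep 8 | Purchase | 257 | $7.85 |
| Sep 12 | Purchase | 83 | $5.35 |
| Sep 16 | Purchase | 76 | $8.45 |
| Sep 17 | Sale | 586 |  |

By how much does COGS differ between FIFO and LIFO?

$546.60

FIFO COGS: 145 @ $6.75 + 219 @ $5.45 + 222 @ $7.40 = $3,815.10
LIFO COGS: 76 @ $8.45 + 83 @ $5.35 + 257 @ $7.85 + 170 @ $7.40 = $4,361.70
Difference = |$3,815.10 − $4,361.70| = $546.60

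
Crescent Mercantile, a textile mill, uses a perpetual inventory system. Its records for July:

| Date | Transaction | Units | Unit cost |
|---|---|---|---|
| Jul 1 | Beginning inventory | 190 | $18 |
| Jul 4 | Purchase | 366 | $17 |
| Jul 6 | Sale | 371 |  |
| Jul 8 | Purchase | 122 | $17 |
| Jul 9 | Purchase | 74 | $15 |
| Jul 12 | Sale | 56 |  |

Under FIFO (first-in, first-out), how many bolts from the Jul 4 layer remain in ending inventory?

129

Jul 6, 371 sold [FIFO — oldest first]: 190 @ $18 + 181 @ $17 = $6,497
Jul 12, 56 sold [FIFO — oldest first]: 56 @ $17 = $952
Total COGS = $6,497 + $952 = $7,449
Ending inventory: 129 @ $17 + 122 @ $17 + 74 @ $15 = $5,377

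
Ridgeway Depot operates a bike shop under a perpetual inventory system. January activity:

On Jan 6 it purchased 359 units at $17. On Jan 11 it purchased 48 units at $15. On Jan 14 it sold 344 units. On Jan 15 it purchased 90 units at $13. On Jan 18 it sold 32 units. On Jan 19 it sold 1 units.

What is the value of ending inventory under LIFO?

Ending inventory = $1,812

Jan 14, 344 sold [LIFO — newest first]: 48 @ $15 + 296 @ $17 = $5,752
Jan 18, 32 sold [LIFO — newest first]: 32 @ $13 = $416
Jan 19, 1 sold [LIFO — newest first]: 1 @ $13 = $13
Total COGS = $5,752 + $416 + $13 = $6,181
Ending inventory: 63 @ $17 + 57 @ $13 = $1,812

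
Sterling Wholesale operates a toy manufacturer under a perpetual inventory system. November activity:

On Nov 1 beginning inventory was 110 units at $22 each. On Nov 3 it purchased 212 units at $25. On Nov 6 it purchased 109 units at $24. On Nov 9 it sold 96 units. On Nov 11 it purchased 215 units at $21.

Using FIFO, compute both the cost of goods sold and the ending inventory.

Nov 9, 96 sold [FIFO — oldest first]: 96 @ $22 = $2,112
Ending inventory: 14 @ $22 + 212 @ $25 + 109 @ $24 + 215 @ $21 = $12,739
Check: goods available $14,851 = COGS $2,112 + ending $12,739

COGS = $2,112; ending inventory = $12,739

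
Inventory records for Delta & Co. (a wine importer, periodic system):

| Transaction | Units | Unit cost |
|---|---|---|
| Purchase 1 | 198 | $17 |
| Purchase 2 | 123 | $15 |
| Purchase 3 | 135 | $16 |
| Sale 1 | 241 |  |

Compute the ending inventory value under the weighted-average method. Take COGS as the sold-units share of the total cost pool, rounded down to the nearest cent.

Sale 1, sell 241: 241/456 × $7,371.00 → $3,895.63
Ending inventory (cost pool remaining) = $3,475.37
Check: goods available $7,371.00 = COGS $3,895.63 + ending $3,475.37

Ending inventory = $3,475.37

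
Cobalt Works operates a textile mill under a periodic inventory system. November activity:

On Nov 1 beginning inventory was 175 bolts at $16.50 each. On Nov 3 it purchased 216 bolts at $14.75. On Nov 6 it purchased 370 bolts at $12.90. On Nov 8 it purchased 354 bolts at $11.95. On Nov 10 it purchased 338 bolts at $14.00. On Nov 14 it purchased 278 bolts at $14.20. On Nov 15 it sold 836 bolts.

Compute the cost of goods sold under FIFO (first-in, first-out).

COGS = $11,742.75

Nov 15, 836 sold [FIFO — oldest first]: 175 @ $16.50 + 216 @ $14.75 + 370 @ $12.90 + 75 @ $11.95 = $11,742.75
Ending inventory: 279 @ $11.95 + 338 @ $14.00 + 278 @ $14.20 = $12,013.65
Check: goods available $23,756.40 = COGS $11,742.75 + ending $12,013.65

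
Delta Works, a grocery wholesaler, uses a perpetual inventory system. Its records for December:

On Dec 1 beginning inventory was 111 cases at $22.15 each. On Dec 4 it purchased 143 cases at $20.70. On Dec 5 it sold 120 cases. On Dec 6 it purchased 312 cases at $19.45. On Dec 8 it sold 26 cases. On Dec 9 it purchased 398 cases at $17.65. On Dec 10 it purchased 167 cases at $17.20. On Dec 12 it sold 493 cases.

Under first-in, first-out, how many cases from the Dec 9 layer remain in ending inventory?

325

Dec 5, 120 sold [FIFO — oldest first]: 111 @ $22.15 + 9 @ $20.70 = $2,644.95
Dec 8, 26 sold [FIFO — oldest first]: 26 @ $20.70 = $538.20
Dec 12, 493 sold [FIFO — oldest first]: 108 @ $20.70 + 312 @ $19.45 + 73 @ $17.65 = $9,592.45
Total COGS = $2,644.95 + $538.20 + $9,592.45 = $12,775.60
Ending inventory: 325 @ $17.65 + 167 @ $17.20 = $8,608.65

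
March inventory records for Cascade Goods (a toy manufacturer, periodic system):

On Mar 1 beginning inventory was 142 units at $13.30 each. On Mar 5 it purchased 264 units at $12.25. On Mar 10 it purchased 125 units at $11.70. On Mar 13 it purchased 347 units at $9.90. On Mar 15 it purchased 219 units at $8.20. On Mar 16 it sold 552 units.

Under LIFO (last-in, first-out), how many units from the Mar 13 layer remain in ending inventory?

Mar 16, 552 sold [LIFO — newest first]: 219 @ $8.20 + 333 @ $9.90 = $5,092.50
Ending inventory: 142 @ $13.30 + 264 @ $12.25 + 125 @ $11.70 + 14 @ $9.90 = $6,723.70
Check: goods available $11,816.20 = COGS $5,092.50 + ending $6,723.70

14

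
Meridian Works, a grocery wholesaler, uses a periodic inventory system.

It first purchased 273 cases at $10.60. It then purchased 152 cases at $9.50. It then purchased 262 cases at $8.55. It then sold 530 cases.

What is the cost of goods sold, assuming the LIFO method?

Sale 1 (530) [LIFO — newest first]: 262 @ $8.55 + 152 @ $9.50 + 116 @ $10.60 = $4,913.70
Ending inventory: 157 @ $10.60 = $1,664.20
Check: goods available $6,577.90 = COGS $4,913.70 + ending $1,664.20

COGS = $4,913.70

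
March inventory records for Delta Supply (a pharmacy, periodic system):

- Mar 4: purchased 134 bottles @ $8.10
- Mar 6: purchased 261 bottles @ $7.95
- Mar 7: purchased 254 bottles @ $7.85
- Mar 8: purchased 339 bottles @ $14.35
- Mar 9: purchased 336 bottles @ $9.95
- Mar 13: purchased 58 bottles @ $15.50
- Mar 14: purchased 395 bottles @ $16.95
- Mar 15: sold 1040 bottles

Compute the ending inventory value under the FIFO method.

Ending inventory = $10,420.05

Mar 15, 1040 sold [FIFO — oldest first]: 134 @ $8.10 + 261 @ $7.95 + 254 @ $7.85 + 339 @ $14.35 + 52 @ $9.95 = $10,536.30
Ending inventory: 284 @ $9.95 + 58 @ $15.50 + 395 @ $16.95 = $10,420.05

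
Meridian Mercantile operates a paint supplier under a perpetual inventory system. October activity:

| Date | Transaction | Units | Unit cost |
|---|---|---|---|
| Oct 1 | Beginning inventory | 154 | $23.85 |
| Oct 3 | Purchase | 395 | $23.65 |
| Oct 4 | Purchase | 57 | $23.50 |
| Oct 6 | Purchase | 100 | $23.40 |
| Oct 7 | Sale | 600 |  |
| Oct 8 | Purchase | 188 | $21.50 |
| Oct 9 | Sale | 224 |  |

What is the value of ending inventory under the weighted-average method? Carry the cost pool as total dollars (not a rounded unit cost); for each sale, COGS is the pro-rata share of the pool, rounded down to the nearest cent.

After Oct 1: 154 on hand, pool $3,672.90 (≈ $23.8500 each)
After Oct 3: 549 on hand, pool $13,014.65 (≈ $23.7061 each)
After Oct 4: 606 on hand, pool $14,354.15 (≈ $23.6867 each)
After Oct 6: 706 on hand, pool $16,694.15 (≈ $23.6461 each)
Oct 7, sell 600: 600/706 × $16,694.15 → $14,187.66
After Oct 8: 294 on hand, pool $6,548.49 (≈ $22.2738 each)
Oct 9, sell 224: 224/294 × $6,548.49 → $4,989.32
Total COGS = $14,187.66 + $4,989.32 = $19,176.98
Ending inventory (cost pool remaining) = $1,559.17

Ending inventory = $1,559.17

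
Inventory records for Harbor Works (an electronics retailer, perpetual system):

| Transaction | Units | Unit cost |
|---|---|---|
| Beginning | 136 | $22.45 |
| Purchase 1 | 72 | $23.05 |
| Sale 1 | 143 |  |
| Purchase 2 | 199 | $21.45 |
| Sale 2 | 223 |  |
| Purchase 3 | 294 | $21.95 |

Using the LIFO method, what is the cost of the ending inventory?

Sale 1 (143) [LIFO — newest first]: 72 @ $23.05 + 71 @ $22.45 = $3,253.55
Sale 2 (223) [LIFO — newest first]: 199 @ $21.45 + 24 @ $22.45 = $4,807.35
Total COGS = $3,253.55 + $4,807.35 = $8,060.90
Ending inventory: 41 @ $22.45 + 294 @ $21.95 = $7,373.75

Ending inventory = $7,373.75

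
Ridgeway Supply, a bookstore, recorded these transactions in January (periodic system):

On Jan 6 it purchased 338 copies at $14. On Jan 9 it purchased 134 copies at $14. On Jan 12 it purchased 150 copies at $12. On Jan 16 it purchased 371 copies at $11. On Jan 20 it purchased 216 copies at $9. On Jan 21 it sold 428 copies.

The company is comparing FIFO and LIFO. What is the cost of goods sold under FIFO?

FIFO COGS: 338 @ $14 + 90 @ $14 = $5,992
LIFO COGS: 216 @ $9 + 212 @ $11 = $4,276

COGS = $5,992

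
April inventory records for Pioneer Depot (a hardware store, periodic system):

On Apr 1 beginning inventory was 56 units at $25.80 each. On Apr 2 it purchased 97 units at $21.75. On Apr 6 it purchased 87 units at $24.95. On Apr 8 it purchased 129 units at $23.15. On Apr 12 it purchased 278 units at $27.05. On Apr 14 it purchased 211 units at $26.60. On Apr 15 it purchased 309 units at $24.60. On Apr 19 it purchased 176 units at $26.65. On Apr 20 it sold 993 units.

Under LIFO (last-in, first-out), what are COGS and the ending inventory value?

COGS = $25,864.15; ending inventory = $8,271.70

Apr 20, 993 sold [LIFO — newest first]: 176 @ $26.65 + 309 @ $24.60 + 211 @ $26.60 + 278 @ $27.05 + 19 @ $23.15 = $25,864.15
Ending inventory: 56 @ $25.80 + 97 @ $21.75 + 87 @ $24.95 + 110 @ $23.15 = $8,271.70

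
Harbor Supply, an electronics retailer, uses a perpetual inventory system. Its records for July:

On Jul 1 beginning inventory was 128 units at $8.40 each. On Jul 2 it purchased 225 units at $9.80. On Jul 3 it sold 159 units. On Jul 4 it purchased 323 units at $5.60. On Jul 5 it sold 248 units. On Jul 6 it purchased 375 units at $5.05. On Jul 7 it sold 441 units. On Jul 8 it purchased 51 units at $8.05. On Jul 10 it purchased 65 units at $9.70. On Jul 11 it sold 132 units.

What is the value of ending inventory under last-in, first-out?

Jul 3, 159 sold [LIFO — newest first]: 159 @ $9.80 = $1,558.20
Jul 5, 248 sold [LIFO — newest first]: 248 @ $5.60 = $1,388.80
Jul 7, 441 sold [LIFO — newest first]: 375 @ $5.05 + 66 @ $5.60 = $2,263.35
Jul 11, 132 sold [LIFO — newest first]: 65 @ $9.70 + 51 @ $8.05 + 9 @ $5.60 + 7 @ $9.80 = $1,160.05
Total COGS = $1,558.20 + $1,388.80 + $2,263.35 + $1,160.05 = $6,370.40
Ending inventory: 128 @ $8.40 + 59 @ $9.80 = $1,653.40

Ending inventory = $1,653.40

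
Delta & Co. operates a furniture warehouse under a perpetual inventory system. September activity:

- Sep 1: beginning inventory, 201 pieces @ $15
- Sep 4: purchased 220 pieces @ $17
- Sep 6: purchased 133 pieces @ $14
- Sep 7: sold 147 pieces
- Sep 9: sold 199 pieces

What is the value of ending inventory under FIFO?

Ending inventory = $3,137

Sep 7, 147 sold [FIFO — oldest first]: 147 @ $15 = $2,205
Sep 9, 199 sold [FIFO — oldest first]: 54 @ $15 + 145 @ $17 = $3,275
Total COGS = $2,205 + $3,275 = $5,480
Ending inventory: 75 @ $17 + 133 @ $14 = $3,137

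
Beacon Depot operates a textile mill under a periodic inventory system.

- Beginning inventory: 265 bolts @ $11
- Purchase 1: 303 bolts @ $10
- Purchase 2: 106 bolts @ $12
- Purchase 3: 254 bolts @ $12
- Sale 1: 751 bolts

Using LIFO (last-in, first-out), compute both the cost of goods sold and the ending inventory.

Sale 1 (751) [LIFO — newest first]: 254 @ $12 + 106 @ $12 + 303 @ $10 + 88 @ $11 = $8,318
Ending inventory: 177 @ $11 = $1,947

COGS = $8,318; ending inventory = $1,947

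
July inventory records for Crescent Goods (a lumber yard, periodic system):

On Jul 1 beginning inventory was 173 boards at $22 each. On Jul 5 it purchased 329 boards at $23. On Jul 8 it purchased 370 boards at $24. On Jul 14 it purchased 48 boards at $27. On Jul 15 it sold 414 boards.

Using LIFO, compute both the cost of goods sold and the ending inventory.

COGS = $10,080; ending inventory = $11,469

Jul 15, 414 sold [LIFO — newest first]: 48 @ $27 + 366 @ $24 = $10,080
Ending inventory: 173 @ $22 + 329 @ $23 + 4 @ $24 = $11,469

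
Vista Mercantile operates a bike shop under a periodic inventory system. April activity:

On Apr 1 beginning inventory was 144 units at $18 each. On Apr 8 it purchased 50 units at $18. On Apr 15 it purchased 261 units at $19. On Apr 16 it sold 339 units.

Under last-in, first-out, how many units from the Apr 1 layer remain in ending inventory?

Apr 16, 339 sold [LIFO — newest first]: 261 @ $19 + 50 @ $18 + 28 @ $18 = $6,363
Ending inventory: 116 @ $18 = $2,088

116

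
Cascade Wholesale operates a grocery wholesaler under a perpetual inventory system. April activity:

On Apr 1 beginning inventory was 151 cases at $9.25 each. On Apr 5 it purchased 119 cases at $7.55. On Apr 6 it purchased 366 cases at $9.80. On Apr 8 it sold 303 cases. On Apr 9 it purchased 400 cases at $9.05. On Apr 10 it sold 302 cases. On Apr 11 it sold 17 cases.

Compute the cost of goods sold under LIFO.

COGS = $5,856.35

Apr 8, 303 sold [LIFO — newest first]: 303 @ $9.80 = $2,969.40
Apr 10, 302 sold [LIFO — newest first]: 302 @ $9.05 = $2,733.10
Apr 11, 17 sold [LIFO — newest first]: 17 @ $9.05 = $153.85
Total COGS = $2,969.40 + $2,733.10 + $153.85 = $5,856.35
Ending inventory: 151 @ $9.25 + 119 @ $7.55 + 63 @ $9.80 + 81 @ $9.05 = $3,645.65
Check: goods available $9,502.00 = COGS $5,856.35 + ending $3,645.65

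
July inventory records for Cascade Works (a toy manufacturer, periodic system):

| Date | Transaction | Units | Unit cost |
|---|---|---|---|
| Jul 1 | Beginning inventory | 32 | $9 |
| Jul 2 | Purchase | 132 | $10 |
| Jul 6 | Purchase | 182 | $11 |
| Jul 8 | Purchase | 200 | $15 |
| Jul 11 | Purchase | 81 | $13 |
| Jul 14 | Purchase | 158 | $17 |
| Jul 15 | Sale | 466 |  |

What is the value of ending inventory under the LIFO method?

Jul 15, 466 sold [LIFO — newest first]: 158 @ $17 + 81 @ $13 + 200 @ $15 + 27 @ $11 = $7,036
Ending inventory: 32 @ $9 + 132 @ $10 + 155 @ $11 = $3,313
Check: goods available $10,349 = COGS $7,036 + ending $3,313

Ending inventory = $3,313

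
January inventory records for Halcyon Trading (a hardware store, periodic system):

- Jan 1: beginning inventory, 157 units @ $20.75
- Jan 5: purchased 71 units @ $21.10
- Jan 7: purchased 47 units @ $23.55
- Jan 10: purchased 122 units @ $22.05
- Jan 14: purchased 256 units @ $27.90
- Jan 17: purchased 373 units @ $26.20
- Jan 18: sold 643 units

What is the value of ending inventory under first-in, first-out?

Ending inventory = $10,051.60

Jan 18, 643 sold [FIFO — oldest first]: 157 @ $20.75 + 71 @ $21.10 + 47 @ $23.55 + 122 @ $22.05 + 246 @ $27.90 = $15,416.20
Ending inventory: 10 @ $27.90 + 373 @ $26.20 = $10,051.60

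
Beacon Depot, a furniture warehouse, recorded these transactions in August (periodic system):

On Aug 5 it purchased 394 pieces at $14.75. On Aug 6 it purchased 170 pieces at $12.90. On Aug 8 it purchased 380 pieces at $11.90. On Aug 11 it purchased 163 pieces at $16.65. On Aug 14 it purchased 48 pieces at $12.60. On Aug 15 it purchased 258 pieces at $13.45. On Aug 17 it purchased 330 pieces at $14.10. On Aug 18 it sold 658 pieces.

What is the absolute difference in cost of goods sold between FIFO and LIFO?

$28.90

FIFO COGS: 394 @ $14.75 + 170 @ $12.90 + 94 @ $11.90 = $9,123.10
LIFO COGS: 330 @ $14.10 + 258 @ $13.45 + 48 @ $12.60 + 22 @ $16.65 = $9,094.20
Difference = |$9,123.10 − $9,094.20| = $28.90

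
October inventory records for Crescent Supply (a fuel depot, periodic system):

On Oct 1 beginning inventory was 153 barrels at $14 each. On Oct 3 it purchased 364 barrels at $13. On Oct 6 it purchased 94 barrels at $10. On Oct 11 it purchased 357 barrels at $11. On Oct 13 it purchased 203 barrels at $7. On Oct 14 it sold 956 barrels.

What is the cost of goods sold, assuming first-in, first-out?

COGS = $11,609

Oct 14, 956 sold [FIFO — oldest first]: 153 @ $14 + 364 @ $13 + 94 @ $10 + 345 @ $11 = $11,609
Ending inventory: 12 @ $11 + 203 @ $7 = $1,553
Check: goods available $13,162 = COGS $11,609 + ending $1,553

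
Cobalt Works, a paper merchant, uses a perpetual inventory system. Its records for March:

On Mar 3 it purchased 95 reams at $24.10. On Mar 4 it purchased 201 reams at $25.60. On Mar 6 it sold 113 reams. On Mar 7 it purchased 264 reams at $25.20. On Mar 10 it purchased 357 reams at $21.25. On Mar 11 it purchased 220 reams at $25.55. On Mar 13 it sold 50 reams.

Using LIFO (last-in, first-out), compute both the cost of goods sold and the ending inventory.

COGS = $4,170.30; ending inventory = $23,124.85

Mar 6, 113 sold [LIFO — newest first]: 113 @ $25.60 = $2,892.80
Mar 13, 50 sold [LIFO — newest first]: 50 @ $25.55 = $1,277.50
Total COGS = $2,892.80 + $1,277.50 = $4,170.30
Ending inventory: 95 @ $24.10 + 88 @ $25.60 + 264 @ $25.20 + 357 @ $21.25 + 170 @ $25.55 = $23,124.85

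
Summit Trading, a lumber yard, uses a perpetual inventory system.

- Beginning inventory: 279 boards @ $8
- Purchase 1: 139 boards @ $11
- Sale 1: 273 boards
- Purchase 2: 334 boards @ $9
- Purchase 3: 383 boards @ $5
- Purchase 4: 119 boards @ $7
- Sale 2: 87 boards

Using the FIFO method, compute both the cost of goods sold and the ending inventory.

COGS = $3,123; ending inventory = $6,392

Sale 1 (273) [FIFO — oldest first]: 273 @ $8 = $2,184
Sale 2 (87) [FIFO — oldest first]: 6 @ $8 + 81 @ $11 = $939
Total COGS = $2,184 + $939 = $3,123
Ending inventory: 58 @ $11 + 334 @ $9 + 383 @ $5 + 119 @ $7 = $6,392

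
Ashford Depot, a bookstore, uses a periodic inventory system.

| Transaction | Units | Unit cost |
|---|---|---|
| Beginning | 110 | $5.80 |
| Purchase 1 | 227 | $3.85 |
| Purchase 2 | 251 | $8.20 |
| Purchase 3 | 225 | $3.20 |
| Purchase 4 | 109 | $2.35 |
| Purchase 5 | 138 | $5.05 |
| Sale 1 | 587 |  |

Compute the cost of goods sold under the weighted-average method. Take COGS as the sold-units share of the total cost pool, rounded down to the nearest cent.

Sale 1, sell 587: 587/1060 × $5,243.20 → $2,903.54
Ending inventory (cost pool remaining) = $2,339.66
Check: goods available $5,243.20 = COGS $2,903.54 + ending $2,339.66

COGS = $2,903.54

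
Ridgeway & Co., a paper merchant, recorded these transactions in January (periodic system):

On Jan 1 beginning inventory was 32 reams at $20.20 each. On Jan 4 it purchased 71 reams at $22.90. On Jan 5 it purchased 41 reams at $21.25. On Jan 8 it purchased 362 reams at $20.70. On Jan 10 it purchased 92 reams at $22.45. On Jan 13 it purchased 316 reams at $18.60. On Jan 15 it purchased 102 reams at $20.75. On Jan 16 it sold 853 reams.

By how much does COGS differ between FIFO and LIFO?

$285.75

FIFO COGS: 32 @ $20.20 + 71 @ $22.90 + 41 @ $21.25 + 362 @ $20.70 + 92 @ $22.45 + 255 @ $18.60 = $17,445.35
LIFO COGS: 102 @ $20.75 + 316 @ $18.60 + 92 @ $22.45 + 343 @ $20.70 = $17,159.60
Difference = |$17,445.35 − $17,159.60| = $285.75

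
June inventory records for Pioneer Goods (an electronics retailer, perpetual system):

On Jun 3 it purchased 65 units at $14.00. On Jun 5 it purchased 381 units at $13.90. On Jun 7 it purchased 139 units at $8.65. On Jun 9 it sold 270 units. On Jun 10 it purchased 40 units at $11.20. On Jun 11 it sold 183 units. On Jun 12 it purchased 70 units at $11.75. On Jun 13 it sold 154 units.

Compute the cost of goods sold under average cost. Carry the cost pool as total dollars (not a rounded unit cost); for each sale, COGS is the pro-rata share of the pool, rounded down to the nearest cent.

After Jun 3: 65 on hand, pool $910.00 (≈ $14.0000 each)
After Jun 5: 446 on hand, pool $6,205.90 (≈ $13.9146 each)
After Jun 7: 585 on hand, pool $7,408.25 (≈ $12.6637 each)
Jun 9, sell 270: 270/585 × $7,408.25 → $3,419.19
After Jun 10: 355 on hand, pool $4,437.06 (≈ $12.4988 each)
Jun 11, sell 183: 183/355 × $4,437.06 → $2,287.27
After Jun 12: 242 on hand, pool $2,972.29 (≈ $12.2822 each)
Jun 13, sell 154: 154/242 × $2,972.29 → $1,891.45
Total COGS = $3,419.19 + $2,287.27 + $1,891.45 = $7,597.91
Ending inventory (cost pool remaining) = $1,080.84
Check: goods available $8,678.75 = COGS $7,597.91 + ending $1,080.84

COGS = $7,597.91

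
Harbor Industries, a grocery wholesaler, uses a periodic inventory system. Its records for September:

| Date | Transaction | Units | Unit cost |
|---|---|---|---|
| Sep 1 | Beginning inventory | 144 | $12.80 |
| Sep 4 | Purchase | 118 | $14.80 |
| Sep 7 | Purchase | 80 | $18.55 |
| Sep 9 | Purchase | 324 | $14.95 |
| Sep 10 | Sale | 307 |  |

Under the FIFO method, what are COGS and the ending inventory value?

COGS = $4,424.35; ending inventory = $5,493.05

Sep 10, 307 sold [FIFO — oldest first]: 144 @ $12.80 + 118 @ $14.80 + 45 @ $18.55 = $4,424.35
Ending inventory: 35 @ $18.55 + 324 @ $14.95 = $5,493.05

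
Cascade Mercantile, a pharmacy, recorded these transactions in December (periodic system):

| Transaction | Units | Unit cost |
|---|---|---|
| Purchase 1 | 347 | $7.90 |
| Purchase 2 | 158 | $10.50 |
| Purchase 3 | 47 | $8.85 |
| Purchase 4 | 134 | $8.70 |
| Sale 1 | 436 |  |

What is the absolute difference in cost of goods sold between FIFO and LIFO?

$331.25

FIFO COGS: 347 @ $7.90 + 89 @ $10.50 = $3,675.80
LIFO COGS: 134 @ $8.70 + 47 @ $8.85 + 158 @ $10.50 + 97 @ $7.90 = $4,007.05
Difference = |$3,675.80 − $4,007.05| = $331.25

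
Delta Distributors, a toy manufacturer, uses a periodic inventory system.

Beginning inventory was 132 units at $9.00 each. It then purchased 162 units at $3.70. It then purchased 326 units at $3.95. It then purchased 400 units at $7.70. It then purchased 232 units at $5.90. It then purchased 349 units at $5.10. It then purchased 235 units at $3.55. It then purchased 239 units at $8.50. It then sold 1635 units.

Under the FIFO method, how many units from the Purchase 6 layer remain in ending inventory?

201

Sale 1 (1635) [FIFO — oldest first]: 132 @ $9.00 + 162 @ $3.70 + 326 @ $3.95 + 400 @ $7.70 + 232 @ $5.90 + 349 @ $5.10 + 34 @ $3.55 = $9,424.50
Ending inventory: 201 @ $3.55 + 239 @ $8.50 = $2,745.05
Check: goods available $12,169.55 = COGS $9,424.50 + ending $2,745.05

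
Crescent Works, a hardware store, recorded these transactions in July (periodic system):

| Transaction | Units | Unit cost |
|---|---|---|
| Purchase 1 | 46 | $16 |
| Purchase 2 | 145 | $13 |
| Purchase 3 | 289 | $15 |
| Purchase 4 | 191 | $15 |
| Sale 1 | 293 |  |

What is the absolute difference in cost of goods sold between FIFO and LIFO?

FIFO COGS: 46 @ $16 + 145 @ $13 + 102 @ $15 = $4,151
LIFO COGS: 191 @ $15 + 102 @ $15 = $4,395
Difference = |$4,151 − $4,395| = $244

$244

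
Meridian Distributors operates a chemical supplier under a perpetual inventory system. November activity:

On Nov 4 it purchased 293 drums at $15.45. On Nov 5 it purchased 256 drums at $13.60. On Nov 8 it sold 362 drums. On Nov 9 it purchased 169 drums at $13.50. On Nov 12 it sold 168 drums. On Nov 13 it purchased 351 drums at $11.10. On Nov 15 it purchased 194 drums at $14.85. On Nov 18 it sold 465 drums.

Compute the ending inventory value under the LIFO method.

Ending inventory = $3,790.65

Nov 8, 362 sold [LIFO — newest first]: 256 @ $13.60 + 106 @ $15.45 = $5,119.30
Nov 12, 168 sold [LIFO — newest first]: 168 @ $13.50 = $2,268.00
Nov 18, 465 sold [LIFO — newest first]: 194 @ $14.85 + 271 @ $11.10 = $5,889.00
Total COGS = $5,119.30 + $2,268.00 + $5,889.00 = $13,276.30
Ending inventory: 187 @ $15.45 + 1 @ $13.50 + 80 @ $11.10 = $3,790.65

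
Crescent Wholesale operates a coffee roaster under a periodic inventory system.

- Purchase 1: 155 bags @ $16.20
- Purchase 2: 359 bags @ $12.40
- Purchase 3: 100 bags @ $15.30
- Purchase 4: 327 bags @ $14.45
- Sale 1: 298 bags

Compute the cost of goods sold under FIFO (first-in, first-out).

Sale 1 (298) [FIFO — oldest first]: 155 @ $16.20 + 143 @ $12.40 = $4,284.20
Ending inventory: 216 @ $12.40 + 100 @ $15.30 + 327 @ $14.45 = $8,933.55
Check: goods available $13,217.75 = COGS $4,284.20 + ending $8,933.55

COGS = $4,284.20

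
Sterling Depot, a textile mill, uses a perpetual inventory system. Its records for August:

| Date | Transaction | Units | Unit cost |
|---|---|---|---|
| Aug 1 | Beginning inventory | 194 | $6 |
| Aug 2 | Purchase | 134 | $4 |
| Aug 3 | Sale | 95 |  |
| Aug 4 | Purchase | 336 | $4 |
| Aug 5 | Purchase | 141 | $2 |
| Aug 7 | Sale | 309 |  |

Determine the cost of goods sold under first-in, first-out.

COGS = $2,004

Aug 3, 95 sold [FIFO — oldest first]: 95 @ $6 = $570
Aug 7, 309 sold [FIFO — oldest first]: 99 @ $6 + 134 @ $4 + 76 @ $4 = $1,434
Total COGS = $570 + $1,434 = $2,004
Ending inventory: 260 @ $4 + 141 @ $2 = $1,322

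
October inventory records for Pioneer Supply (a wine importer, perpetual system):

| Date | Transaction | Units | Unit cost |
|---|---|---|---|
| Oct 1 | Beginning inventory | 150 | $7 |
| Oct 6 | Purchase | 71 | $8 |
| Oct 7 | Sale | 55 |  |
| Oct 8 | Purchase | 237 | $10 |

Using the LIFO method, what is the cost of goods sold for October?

Oct 7, 55 sold [LIFO — newest first]: 55 @ $8 = $440
Ending inventory: 150 @ $7 + 16 @ $8 + 237 @ $10 = $3,548
Check: goods available $3,988 = COGS $440 + ending $3,548

COGS = $440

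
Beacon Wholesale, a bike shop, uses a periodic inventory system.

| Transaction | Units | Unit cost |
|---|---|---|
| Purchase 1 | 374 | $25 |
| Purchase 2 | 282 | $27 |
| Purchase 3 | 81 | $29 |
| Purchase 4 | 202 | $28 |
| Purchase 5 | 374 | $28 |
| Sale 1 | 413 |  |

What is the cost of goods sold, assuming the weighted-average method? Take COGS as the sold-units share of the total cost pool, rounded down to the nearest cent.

COGS = $11,147.85

Sale 1, sell 413: 413/1313 × $35,441.00 → $11,147.85
Ending inventory (cost pool remaining) = $24,293.15
Check: goods available $35,441.00 = COGS $11,147.85 + ending $24,293.15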